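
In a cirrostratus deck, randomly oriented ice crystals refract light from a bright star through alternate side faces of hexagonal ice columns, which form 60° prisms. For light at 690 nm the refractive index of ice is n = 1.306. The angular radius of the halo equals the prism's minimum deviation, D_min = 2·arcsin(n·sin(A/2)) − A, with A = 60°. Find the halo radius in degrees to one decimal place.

n·sin(A/2) = 1.306 × sin 30° = 1.306 × 0.5000 = 0.6530.
D_min = 2·arcsin(0.6530) − 60° = 2 × 40.768° − 60° = 21.536°.

21.5°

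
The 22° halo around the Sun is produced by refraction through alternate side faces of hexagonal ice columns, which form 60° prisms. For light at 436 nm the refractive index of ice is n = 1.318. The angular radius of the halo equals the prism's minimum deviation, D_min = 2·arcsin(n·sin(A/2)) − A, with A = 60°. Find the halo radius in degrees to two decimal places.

22.45°

n·sin(A/2) = 1.318 × sin 30° = 1.318 × 0.5000 = 0.6590.
D_min = 2·arcsin(0.6590) − 60° = 2 × 41.224° − 60° = 22.447°.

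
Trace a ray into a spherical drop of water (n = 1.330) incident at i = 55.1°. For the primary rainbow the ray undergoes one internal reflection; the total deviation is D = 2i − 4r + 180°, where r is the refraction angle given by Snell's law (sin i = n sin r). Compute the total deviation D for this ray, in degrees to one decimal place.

sin r = sin 55.1° / 1.330 = 0.8202/1.330 = 0.6167; r = 38.07°.
D = 2·55.1° − 4·38.07° + 180° = 110.20° − 152.29° + 180° = 137.91°.

137.9°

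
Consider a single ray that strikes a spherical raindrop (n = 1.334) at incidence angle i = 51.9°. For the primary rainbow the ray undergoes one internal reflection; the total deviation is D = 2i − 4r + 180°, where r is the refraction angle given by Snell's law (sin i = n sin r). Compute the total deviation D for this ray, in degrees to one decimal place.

139.2°

sin r = sin 51.9° / 1.334 = 0.7869/1.334 = 0.5899; r = 36.15°.
D = 2·51.9° − 4·36.15° + 180° = 103.80° − 144.60° + 180° = 139.20°.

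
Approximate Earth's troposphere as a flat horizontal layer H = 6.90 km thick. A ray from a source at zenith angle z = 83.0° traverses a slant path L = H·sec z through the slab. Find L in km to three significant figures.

sec z = 1/cos 83.0° = 8.2055.
L = 6.90 × 8.2055 = 56.618 km.

56.6 km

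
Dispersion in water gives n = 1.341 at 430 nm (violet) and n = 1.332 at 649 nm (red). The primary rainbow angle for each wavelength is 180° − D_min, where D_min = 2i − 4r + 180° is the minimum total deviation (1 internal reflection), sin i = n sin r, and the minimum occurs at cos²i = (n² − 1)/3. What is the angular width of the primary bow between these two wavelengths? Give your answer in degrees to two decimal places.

At 430 nm (n = 1.341): cos²i = 0.26609 → i = 58.946°, r = 39.705°, D_min = 139.071°, rainbow angle = 40.929°.
At 649 nm (n = 1.332): cos²i = 0.25807 → i = 59.469°, r = 40.290°, D_min = 137.776°, rainbow angle = 42.224°.
Angular width = |40.929° − 42.224°| = 1.295°.

1.29°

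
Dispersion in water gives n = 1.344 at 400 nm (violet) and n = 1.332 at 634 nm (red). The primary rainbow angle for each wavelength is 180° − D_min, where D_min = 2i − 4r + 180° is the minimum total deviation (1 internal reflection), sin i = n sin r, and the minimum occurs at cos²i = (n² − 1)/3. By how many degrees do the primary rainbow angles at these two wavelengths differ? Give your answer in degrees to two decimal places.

At 400 nm (n = 1.344): cos²i = 0.26878 → i = 58.772°, r = 39.512°, D_min = 139.495°, rainbow angle = 40.505°.
At 634 nm (n = 1.332): cos²i = 0.25807 → i = 59.469°, r = 40.290°, D_min = 137.776°, rainbow angle = 42.224°.
Angular width = |40.505° − 42.224°| = 1.719°.

1.72°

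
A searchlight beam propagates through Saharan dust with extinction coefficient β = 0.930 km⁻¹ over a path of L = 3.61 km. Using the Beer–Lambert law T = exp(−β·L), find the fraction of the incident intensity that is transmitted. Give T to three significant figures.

τ = β·L = 0.930 × 3.61 = 3.3573.
T = exp(−3.3573) = 0.0348.

0.0348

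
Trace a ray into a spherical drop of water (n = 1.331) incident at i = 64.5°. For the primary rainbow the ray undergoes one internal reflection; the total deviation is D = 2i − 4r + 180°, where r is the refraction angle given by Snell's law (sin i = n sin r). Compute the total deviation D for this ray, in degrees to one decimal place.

sin r = sin 64.5° / 1.331 = 0.9026/1.331 = 0.6781; r = 42.70°.
D = 2·64.5° − 4·42.70° + 180° = 129.00° − 170.79° + 180° = 138.21°.

138.2°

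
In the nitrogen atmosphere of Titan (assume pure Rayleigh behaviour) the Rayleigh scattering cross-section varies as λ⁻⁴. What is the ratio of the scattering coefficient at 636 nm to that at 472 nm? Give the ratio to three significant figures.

Rayleigh scattering ∝ λ⁻⁴, so the ratio of coefficients is the inverse fourth power of the wavelength ratio.
σ(636)/σ(472) = (472/636)⁴ = (0.7421)⁴ = 0.3033.

0.303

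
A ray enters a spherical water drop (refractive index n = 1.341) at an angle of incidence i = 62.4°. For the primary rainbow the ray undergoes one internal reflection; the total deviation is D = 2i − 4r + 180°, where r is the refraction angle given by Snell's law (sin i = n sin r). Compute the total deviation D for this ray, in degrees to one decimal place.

139.3°

sin r = sin 62.4° / 1.341 = 0.8862/1.341 = 0.6609; r = 41.36°.
D = 2·62.4° − 4·41.36° + 180° = 124.80° − 165.46° + 180° = 139.34°.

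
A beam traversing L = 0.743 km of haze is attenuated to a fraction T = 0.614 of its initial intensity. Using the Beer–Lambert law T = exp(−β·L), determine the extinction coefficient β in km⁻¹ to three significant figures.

Beer–Lambert: T = exp(−βL) ⇒ β = −ln(T)/L = −ln(0.614)/0.743 = 0.4878/0.743 = 0.6565 km⁻¹.

0.656 km⁻¹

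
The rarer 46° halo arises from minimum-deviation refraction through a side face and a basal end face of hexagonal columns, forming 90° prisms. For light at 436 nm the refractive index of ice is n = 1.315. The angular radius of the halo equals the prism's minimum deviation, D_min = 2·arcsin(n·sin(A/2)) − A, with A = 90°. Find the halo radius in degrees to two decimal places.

n·sin(A/2) = 1.315 × sin 45° = 1.315 × 0.7071 = 0.9298.
D_min = 2·arcsin(0.9298) − 90° = 2 × 68.411° − 90° = 46.821°.

46.82°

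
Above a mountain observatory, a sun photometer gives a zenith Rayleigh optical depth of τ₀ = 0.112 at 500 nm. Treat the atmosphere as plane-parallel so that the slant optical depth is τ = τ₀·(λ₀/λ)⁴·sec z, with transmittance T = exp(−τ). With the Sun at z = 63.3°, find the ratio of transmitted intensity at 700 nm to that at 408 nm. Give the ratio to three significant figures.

Airmass: sec 63.3° = 2.2256.
τ(700 nm) = 0.112 × (500/700)⁴ × 2.2256 = 0.112 × 0.2603 × 2.2256 = 0.0649.
τ(408 nm) = 0.112 × (500/408)⁴ × 2.2256 = 0.112 × 2.2555 × 2.2256 = 0.5622.
T(700)/T(408) = exp(τ_B − τ_A) = exp(0.4973) = 1.6443.

1.64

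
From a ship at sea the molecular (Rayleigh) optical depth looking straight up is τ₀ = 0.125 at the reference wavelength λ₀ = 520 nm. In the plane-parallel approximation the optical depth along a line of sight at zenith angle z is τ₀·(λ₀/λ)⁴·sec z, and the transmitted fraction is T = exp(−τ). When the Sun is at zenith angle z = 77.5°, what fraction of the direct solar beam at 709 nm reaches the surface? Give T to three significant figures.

0.846

sec 77.5° = 4.6202.
τ = 0.125 × (520/709)⁴ × 4.6202 = 0.125 × 0.2894 × 4.6202 = 0.1671.
T = exp(−0.1671) = 0.8461.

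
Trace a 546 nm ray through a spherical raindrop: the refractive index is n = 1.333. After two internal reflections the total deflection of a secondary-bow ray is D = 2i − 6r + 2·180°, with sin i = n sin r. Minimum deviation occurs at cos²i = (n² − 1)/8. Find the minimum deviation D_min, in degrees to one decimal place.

230.9°

cos²i = (1.77689 − 1)/8 = 0.09711; i = arccos(0.31163) = 71.843°.
sin r = sin 71.843°/1.333 = 0.71283; r = 45.466°.
D_min = 2·71.843° − 6·45.466° + 360° = 230.891°.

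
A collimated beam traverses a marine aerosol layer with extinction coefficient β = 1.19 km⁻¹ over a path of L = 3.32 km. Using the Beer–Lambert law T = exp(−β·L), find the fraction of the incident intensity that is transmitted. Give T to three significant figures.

τ = β·L = 1.19 × 3.32 = 3.9508.
T = exp(−3.9508) = 0.0192.

0.0192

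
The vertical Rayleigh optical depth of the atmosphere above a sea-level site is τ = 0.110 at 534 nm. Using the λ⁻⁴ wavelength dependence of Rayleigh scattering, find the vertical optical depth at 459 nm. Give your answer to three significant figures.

τ(459 nm) = τ(534 nm) × (534/459)⁴ = 0.110 × (1.1634)⁴ = 0.110 × 1.8320 = 0.2015.

0.202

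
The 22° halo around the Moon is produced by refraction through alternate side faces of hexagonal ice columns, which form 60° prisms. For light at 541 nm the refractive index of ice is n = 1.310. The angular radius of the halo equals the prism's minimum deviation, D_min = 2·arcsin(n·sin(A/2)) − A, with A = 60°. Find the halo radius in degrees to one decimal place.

21.8°

n·sin(A/2) = 1.310 × sin 30° = 1.310 × 0.5000 = 0.6550.
D_min = 2·arcsin(0.6550) − 60° = 2 × 40.920° − 60° = 21.839°.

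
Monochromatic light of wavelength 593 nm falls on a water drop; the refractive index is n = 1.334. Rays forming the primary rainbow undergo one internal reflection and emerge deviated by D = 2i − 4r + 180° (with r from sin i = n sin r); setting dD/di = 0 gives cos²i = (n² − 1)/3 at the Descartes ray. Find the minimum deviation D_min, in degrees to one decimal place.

138.1°

cos²i = (1.77956 − 1)/3 = 0.25985; i = arccos(0.50976) = 59.352°.
sin r = sin 59.352°/1.334 = 0.64492; r = 40.159°.
D_min = 2·59.352° − 4·40.159° + 180° = 138.067°.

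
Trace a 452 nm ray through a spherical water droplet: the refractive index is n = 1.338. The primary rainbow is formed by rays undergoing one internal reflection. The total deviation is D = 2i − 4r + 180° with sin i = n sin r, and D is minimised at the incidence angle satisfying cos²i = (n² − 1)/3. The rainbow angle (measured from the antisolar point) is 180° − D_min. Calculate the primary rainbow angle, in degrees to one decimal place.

41.4°

cos²i = (1.79024 − 1)/3 = 0.26341; i = arccos(0.51324) = 59.120°.
sin r = sin 59.120°/1.338 = 0.64144; r = 39.899°.
D_min = 2·59.120° − 4·39.899° + 180° = 138.643°.
Rainbow angle = 180° − D_min = 41.357°.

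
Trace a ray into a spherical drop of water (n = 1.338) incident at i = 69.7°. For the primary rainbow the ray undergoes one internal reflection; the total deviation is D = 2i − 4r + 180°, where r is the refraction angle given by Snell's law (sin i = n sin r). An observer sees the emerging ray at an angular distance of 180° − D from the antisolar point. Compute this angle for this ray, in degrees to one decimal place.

sin r = sin 69.7° / 1.338 = 0.9379/1.338 = 0.7010; r = 44.50°.
D = 2·69.7° − 4·44.50° + 180° = 139.40° − 178.02° + 180° = 141.38°.
Angle from antisolar point = 180° − D = 38.62°.

38.6°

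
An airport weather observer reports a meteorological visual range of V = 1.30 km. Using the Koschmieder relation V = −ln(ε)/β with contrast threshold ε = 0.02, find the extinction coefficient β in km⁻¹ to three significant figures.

β = −ln(0.02) / V = 3.912 / 1.30 = 3.0092 km⁻¹.

3.01 km⁻¹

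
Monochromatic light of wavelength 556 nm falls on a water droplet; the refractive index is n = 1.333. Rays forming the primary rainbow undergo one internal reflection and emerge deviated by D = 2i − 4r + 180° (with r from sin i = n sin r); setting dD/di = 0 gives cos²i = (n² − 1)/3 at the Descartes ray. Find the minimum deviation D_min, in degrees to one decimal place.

cos²i = (1.77689 − 1)/3 = 0.25896; i = arccos(0.50888) = 59.410°.
sin r = sin 59.410°/1.333 = 0.64579; r = 40.225°.
D_min = 2·59.410° − 4·40.225° + 180° = 137.922°.

137.9°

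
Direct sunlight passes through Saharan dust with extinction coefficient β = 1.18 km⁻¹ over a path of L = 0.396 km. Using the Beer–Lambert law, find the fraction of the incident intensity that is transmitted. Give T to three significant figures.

0.627

τ = β·L = 1.18 × 0.396 = 0.4673.
T = exp(−0.4673) = 0.6267.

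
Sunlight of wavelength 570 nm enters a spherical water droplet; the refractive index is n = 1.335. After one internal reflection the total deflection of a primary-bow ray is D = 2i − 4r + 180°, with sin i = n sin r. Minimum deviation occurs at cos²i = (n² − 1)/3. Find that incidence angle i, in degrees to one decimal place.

cos²i = (1.335² − 1)/3 = (1.78222 − 1)/3 = 0.26074.
cos i = 0.51063, so i = 59.294°.

59.3°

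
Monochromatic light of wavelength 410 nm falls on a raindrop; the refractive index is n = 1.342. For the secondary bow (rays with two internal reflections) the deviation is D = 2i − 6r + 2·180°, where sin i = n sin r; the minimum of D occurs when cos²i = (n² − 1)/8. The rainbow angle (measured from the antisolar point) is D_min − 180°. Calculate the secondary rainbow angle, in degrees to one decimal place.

53.2°

cos²i = (1.80096 − 1)/8 = 0.10012; i = arccos(0.31642) = 71.554°.
sin r = sin 71.554°/1.342 = 0.70687; r = 44.981°.
D_min = 2·71.554° − 6·44.981° + 360° = 233.222°.
Rainbow angle = D_min − 180° = 53.222°.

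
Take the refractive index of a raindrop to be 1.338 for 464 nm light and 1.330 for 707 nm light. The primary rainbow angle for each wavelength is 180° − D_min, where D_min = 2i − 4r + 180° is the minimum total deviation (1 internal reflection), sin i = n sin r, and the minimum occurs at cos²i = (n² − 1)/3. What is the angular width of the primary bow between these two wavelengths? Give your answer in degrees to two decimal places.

1.16°

At 464 nm (n = 1.338): cos²i = 0.26341 → i = 59.120°, r = 39.899°, D_min = 138.643°, rainbow angle = 41.357°.
At 707 nm (n = 1.330): cos²i = 0.25630 → i = 59.585°, r = 40.422°, D_min = 137.484°, rainbow angle = 42.516°.
Angular width = |41.357° − 42.516°| = 1.160°.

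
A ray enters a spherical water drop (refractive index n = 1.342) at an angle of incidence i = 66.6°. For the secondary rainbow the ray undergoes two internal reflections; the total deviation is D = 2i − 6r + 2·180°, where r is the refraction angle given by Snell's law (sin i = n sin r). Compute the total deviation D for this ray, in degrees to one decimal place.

sin r = sin 66.6° / 1.342 = 0.9178/1.342 = 0.6839; r = 43.15°.
D = 2·66.6° − 6·43.15° + 2·180° = 133.20° − 258.88° + 360° = 234.32°.

234.3°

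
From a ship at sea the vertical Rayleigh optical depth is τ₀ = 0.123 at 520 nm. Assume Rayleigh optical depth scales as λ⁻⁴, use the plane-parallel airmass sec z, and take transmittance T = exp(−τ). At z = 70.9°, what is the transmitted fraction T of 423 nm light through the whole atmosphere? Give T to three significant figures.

sec 70.9° = 3.0561.
τ = 0.123 × (520/423)⁴ × 3.0561 = 0.123 × 2.2838 × 3.0561 = 0.8585.
T = exp(−0.8585) = 0.4238.

0.424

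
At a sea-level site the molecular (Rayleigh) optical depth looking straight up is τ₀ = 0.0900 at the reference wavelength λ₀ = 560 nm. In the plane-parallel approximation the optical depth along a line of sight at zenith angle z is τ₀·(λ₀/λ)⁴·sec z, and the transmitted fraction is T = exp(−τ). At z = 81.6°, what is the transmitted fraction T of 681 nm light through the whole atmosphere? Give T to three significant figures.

0.754

sec 81.6° = 6.8454.
τ = 0.0900 × (560/681)⁴ × 6.8454 = 0.0900 × 0.4573 × 6.8454 = 0.2817.
T = exp(−0.2817) = 0.7545.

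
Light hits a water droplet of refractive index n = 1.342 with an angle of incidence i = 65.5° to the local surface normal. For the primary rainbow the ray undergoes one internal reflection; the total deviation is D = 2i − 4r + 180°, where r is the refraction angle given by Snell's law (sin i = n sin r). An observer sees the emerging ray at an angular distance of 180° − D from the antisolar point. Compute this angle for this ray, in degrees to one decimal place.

39.8°

sin r = sin 65.5° / 1.342 = 0.9100/1.342 = 0.6781; r = 42.69°.
D = 2·65.5° − 4·42.69° + 180° = 131.00° − 170.77° + 180° = 140.23°.
Angle from antisolar point = 180° − D = 39.77°.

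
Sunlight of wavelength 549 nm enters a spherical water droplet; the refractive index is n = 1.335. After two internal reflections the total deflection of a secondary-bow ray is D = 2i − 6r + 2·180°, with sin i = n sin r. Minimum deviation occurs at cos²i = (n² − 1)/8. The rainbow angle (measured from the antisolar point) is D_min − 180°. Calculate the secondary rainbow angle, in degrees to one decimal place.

cos²i = (1.78222 − 1)/8 = 0.09778; i = arccos(0.31269) = 71.778°.
sin r = sin 71.778°/1.335 = 0.71150; r = 45.357°.
D_min = 2·71.778° − 6·45.357° + 360° = 231.414°.
Rainbow angle = D_min − 180° = 51.414°.

51.4°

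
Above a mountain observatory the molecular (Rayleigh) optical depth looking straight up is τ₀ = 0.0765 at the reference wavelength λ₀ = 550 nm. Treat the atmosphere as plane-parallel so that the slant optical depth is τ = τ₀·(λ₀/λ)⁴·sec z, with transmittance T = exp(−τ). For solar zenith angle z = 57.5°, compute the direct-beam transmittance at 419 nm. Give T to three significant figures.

0.655

sec 57.5° = 1.8612.
τ = 0.0765 × (550/419)⁴ × 1.8612 = 0.0765 × 2.9689 × 1.8612 = 0.4227.
T = exp(−0.4227) = 0.6553.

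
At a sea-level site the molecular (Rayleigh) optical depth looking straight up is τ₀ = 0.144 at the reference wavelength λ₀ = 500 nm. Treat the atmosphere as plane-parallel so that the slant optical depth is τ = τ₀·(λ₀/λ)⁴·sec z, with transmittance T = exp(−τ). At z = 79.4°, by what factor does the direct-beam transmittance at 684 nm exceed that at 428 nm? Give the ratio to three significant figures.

3.44

Airmass: sec 79.4° = 5.4362.
τ(684 nm) = 0.144 × (500/684)⁴ × 5.4362 = 0.144 × 0.2855 × 5.4362 = 0.2235.
τ(428 nm) = 0.144 × (500/428)⁴ × 5.4362 = 0.144 × 1.8625 × 5.4362 = 1.4580.
T(684)/T(428) = exp(τ_B − τ_A) = exp(1.2345) = 3.4367.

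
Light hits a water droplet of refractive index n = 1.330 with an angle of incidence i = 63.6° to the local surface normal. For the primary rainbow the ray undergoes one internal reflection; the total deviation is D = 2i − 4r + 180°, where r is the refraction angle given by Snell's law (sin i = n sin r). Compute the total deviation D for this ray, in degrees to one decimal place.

sin r = sin 63.6° / 1.330 = 0.8957/1.330 = 0.6735; r = 42.34°.
D = 2·63.6° − 4·42.34° + 180° = 127.20° − 169.34° + 180° = 137.86°.

137.9°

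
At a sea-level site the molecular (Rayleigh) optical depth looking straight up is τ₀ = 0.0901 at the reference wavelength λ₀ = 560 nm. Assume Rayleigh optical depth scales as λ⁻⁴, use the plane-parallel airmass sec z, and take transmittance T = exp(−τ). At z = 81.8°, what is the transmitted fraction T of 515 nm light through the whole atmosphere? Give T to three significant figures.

sec 81.8° = 7.0112.
τ = 0.0901 × (560/515)⁴ × 7.0112 = 0.0901 × 1.3981 × 7.0112 = 0.8832.
T = exp(−0.8832) = 0.4135.

0.413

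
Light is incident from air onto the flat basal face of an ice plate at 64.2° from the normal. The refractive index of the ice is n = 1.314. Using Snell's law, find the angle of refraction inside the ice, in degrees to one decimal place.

Snell: sin θ_r = sin θ_i / n = sin 64.2° / 1.314 = 0.9003 / 1.314 = 0.6852.
θ_r = arcsin(0.6852) = 43.25°.

43.2°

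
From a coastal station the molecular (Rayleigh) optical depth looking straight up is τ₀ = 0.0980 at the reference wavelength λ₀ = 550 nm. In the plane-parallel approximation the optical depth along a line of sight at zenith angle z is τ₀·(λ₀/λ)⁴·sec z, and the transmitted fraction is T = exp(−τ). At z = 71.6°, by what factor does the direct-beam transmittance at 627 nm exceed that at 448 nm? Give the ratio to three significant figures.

1.68

Airmass: sec 71.6° = 3.1681.
τ(627 nm) = 0.0980 × (550/627)⁴ × 3.1681 = 0.0980 × 0.5921 × 3.1681 = 0.1838.
τ(448 nm) = 0.0980 × (550/448)⁴ × 3.1681 = 0.0980 × 2.2716 × 3.1681 = 0.7053.
T(627)/T(448) = exp(τ_B − τ_A) = exp(0.5215) = 1.6845.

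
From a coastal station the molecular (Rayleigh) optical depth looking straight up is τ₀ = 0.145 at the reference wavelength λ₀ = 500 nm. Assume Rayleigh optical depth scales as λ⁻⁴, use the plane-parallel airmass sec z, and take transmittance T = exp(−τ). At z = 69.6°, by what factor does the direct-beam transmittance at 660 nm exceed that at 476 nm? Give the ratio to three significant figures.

Airmass: sec 69.6° = 2.8688.
τ(660 nm) = 0.145 × (500/660)⁴ × 2.8688 = 0.145 × 0.3294 × 2.8688 = 0.1370.
τ(476 nm) = 0.145 × (500/476)⁴ × 2.8688 = 0.145 × 1.2175 × 2.8688 = 0.5064.
T(660)/T(476) = exp(τ_B − τ_A) = exp(0.3694) = 1.4469.

1.45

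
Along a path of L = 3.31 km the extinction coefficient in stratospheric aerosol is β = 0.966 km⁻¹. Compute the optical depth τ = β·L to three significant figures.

τ = β·L = 0.966 × 3.31 = 3.1975.

3.20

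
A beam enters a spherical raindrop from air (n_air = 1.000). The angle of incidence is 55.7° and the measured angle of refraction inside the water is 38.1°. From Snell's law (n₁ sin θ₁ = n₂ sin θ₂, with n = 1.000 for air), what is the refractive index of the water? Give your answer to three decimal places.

1.339

n = sin θ_i / sin θ_r = sin 55.7° / sin 38.1° = 0.8261 / 0.6170 = 1.3388.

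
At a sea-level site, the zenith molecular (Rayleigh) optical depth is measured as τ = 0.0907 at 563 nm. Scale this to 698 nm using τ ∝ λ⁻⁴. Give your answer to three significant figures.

τ(698 nm) = τ(563 nm) × (563/698)⁴ = 0.0907 × (0.8066)⁴ = 0.0907 × 0.4233 = 0.0384.

0.0384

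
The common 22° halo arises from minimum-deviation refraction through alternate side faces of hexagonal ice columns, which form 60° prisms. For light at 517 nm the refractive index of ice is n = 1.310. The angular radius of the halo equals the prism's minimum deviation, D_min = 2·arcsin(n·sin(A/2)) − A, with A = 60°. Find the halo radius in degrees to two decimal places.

21.84°

n·sin(A/2) = 1.310 × sin 30° = 1.310 × 0.5000 = 0.6550.
D_min = 2·arcsin(0.6550) − 60° = 2 × 40.920° − 60° = 21.839°.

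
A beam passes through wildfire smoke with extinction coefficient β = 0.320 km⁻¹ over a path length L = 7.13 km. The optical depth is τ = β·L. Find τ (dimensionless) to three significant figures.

2.28

τ = β·L = 0.320 × 7.13 = 2.2816.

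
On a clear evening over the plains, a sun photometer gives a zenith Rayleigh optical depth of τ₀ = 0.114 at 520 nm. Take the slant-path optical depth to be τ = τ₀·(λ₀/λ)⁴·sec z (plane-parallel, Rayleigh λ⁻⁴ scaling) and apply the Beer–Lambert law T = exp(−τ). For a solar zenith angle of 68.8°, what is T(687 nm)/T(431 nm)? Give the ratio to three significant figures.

1.76

Airmass: sec 68.8° = 2.7653.
τ(687 nm) = 0.114 × (520/687)⁴ × 2.7653 = 0.114 × 0.3282 × 2.7653 = 0.1035.
τ(431 nm) = 0.114 × (520/431)⁴ × 2.7653 = 0.114 × 2.1189 × 2.7653 = 0.6680.
T(687)/T(431) = exp(τ_B − τ_A) = exp(0.5645) = 1.7585.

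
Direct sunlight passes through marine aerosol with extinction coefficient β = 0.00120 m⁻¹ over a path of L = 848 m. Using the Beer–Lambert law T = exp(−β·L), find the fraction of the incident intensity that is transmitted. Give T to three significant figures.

0.361

τ = β·L = 0.00120 × 848 = 1.0176.
T = exp(−1.0176) = 0.3615.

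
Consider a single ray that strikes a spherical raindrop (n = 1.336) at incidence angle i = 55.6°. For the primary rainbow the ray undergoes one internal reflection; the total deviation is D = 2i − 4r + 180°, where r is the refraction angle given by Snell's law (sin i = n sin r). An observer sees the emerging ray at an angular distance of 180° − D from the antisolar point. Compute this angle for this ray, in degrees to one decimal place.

sin r = sin 55.6° / 1.336 = 0.8251/1.336 = 0.6176; r = 38.14°.
D = 2·55.6° − 4·38.14° + 180° = 111.20° − 152.56° + 180° = 138.64°.
Angle from antisolar point = 180° − D = 41.36°.

41.4°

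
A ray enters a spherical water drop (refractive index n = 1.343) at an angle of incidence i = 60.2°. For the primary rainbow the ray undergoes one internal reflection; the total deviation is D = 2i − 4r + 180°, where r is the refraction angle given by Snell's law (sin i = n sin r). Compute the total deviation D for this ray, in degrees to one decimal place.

sin r = sin 60.2° / 1.343 = 0.8678/1.343 = 0.6461; r = 40.25°.
D = 2·60.2° − 4·40.25° + 180° = 120.40° − 161.00° + 180° = 139.40°.

139.4°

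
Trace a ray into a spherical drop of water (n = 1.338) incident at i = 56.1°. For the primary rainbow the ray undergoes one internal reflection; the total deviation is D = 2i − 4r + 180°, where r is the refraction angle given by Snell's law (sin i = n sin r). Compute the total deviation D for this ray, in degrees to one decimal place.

sin r = sin 56.1° / 1.338 = 0.8300/1.338 = 0.6203; r = 38.34°.
D = 2·56.1° − 4·38.34° + 180° = 112.20° − 153.36° + 180° = 138.84°.

138.8°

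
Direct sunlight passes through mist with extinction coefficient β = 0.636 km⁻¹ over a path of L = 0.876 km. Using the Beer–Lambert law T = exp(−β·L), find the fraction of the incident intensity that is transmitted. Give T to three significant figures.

τ = β·L = 0.636 × 0.876 = 0.5571.
T = exp(−0.5571) = 0.5728.

0.573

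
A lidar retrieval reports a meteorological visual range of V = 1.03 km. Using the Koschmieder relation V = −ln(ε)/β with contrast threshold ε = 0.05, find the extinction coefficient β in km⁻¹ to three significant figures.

β = −ln(0.05) / V = 2.996 / 1.03 = 2.9085 km⁻¹.

2.91 km⁻¹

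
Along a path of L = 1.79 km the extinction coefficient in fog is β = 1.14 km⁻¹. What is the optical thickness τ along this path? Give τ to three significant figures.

τ = β·L = 1.14 × 1.79 = 2.0406.

2.04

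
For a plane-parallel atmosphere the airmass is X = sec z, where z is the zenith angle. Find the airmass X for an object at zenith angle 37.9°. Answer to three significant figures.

1.27

X = sec z = 1/cos 37.9° = 1/0.7891 = 1.2673.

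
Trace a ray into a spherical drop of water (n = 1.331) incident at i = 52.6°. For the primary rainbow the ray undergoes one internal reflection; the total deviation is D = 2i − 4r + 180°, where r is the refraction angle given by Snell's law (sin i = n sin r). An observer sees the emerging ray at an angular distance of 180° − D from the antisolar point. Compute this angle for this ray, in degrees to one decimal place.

sin r = sin 52.6° / 1.331 = 0.7944/1.331 = 0.5969; r = 36.65°.
D = 2·52.6° − 4·36.65° + 180° = 105.20° − 146.58° + 180° = 138.62°.
Angle from antisolar point = 180° − D = 41.38°.

41.4°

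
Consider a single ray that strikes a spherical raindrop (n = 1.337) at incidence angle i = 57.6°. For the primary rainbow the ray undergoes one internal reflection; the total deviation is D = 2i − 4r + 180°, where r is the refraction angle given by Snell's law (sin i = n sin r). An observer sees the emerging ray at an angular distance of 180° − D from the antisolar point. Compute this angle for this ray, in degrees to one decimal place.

41.4°

sin r = sin 57.6° / 1.337 = 0.8443/1.337 = 0.6315; r = 39.16°.
D = 2·57.6° − 4·39.16° + 180° = 115.20° − 156.65° + 180° = 138.55°.
Angle from antisolar point = 180° − D = 41.45°.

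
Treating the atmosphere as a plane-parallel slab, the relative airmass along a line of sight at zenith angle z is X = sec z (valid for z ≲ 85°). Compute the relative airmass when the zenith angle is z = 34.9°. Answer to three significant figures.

X = sec z = 1/cos 34.9° = 1/0.8202 = 1.2193.

1.22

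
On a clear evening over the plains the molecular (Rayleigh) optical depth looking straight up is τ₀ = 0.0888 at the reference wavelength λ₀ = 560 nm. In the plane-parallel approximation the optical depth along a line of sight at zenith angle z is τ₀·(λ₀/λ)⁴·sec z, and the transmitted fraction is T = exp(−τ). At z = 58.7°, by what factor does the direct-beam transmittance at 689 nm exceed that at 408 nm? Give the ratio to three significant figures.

Airmass: sec 58.7° = 1.9249.
τ(689 nm) = 0.0888 × (560/689)⁴ × 1.9249 = 0.0888 × 0.4364 × 1.9249 = 0.0746.
τ(408 nm) = 0.0888 × (560/408)⁴ × 1.9249 = 0.0888 × 3.5490 × 1.9249 = 0.6066.
T(689)/T(408) = exp(τ_B − τ_A) = exp(0.5320) = 1.7024.

1.70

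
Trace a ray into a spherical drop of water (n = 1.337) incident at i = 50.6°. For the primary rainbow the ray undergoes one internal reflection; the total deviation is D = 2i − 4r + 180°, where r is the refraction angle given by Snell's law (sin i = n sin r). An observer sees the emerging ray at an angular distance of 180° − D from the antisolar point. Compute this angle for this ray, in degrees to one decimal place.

sin r = sin 50.6° / 1.337 = 0.7727/1.337 = 0.5780; r = 35.31°.
D = 2·50.6° − 4·35.31° + 180° = 101.20° − 141.23° + 180° = 139.97°.
Angle from antisolar point = 180° − D = 40.03°.

40.0°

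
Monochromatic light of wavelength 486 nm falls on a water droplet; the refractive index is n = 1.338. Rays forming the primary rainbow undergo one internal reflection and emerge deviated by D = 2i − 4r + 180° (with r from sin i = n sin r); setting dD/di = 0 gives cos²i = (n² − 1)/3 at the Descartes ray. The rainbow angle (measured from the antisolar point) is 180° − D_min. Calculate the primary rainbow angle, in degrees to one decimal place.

cos²i = (1.79024 − 1)/3 = 0.26341; i = arccos(0.51324) = 59.120°.
sin r = sin 59.120°/1.338 = 0.64144; r = 39.899°.
D_min = 2·59.120° − 4·39.899° + 180° = 138.643°.
Rainbow angle = 180° − D_min = 41.357°.

41.4°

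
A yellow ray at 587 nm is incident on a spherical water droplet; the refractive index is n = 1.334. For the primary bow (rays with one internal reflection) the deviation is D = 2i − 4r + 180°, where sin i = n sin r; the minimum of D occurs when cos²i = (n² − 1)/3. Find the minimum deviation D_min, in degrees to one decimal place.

cos²i = (1.77956 − 1)/3 = 0.25985; i = arccos(0.50976) = 59.352°.
sin r = sin 59.352°/1.334 = 0.64492; r = 40.159°.
D_min = 2·59.352° − 4·40.159° + 180° = 138.067°.

138.1°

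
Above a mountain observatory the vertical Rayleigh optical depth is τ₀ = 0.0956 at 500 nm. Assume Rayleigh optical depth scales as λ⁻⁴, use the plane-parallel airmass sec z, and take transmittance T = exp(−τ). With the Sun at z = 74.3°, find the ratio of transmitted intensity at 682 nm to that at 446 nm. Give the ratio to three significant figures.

1.58

Airmass: sec 74.3° = 3.6955.
τ(682 nm) = 0.0956 × (500/682)⁴ × 3.6955 = 0.0956 × 0.2889 × 3.6955 = 0.1021.
τ(446 nm) = 0.0956 × (500/446)⁴ × 3.6955 = 0.0956 × 1.5796 × 3.6955 = 0.5580.
T(682)/T(446) = exp(τ_B − τ_A) = exp(0.4560) = 1.5777.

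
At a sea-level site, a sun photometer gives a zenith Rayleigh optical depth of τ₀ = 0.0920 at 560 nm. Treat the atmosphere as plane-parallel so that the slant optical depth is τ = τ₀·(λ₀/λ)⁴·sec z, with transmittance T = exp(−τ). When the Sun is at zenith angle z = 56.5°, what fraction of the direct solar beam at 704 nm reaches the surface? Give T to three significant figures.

sec 56.5° = 1.8118.
τ = 0.0920 × (560/704)⁴ × 1.8118 = 0.0920 × 0.4004 × 1.8118 = 0.0667.
T = exp(−0.0667) = 0.9354.

0.935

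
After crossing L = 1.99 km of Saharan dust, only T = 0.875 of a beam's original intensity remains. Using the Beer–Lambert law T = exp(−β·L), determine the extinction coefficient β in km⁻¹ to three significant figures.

0.0671 km⁻¹

Beer–Lambert: T = exp(−βL) ⇒ β = −ln(T)/L = −ln(0.875)/1.99 = 0.1335/1.99 = 0.0671 km⁻¹.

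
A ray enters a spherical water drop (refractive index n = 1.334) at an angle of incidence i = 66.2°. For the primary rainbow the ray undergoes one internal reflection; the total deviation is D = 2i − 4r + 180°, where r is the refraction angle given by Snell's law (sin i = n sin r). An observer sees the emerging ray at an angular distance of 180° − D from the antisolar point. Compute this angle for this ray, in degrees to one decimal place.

sin r = sin 66.2° / 1.334 = 0.9150/1.334 = 0.6859; r = 43.30°.
D = 2·66.2° − 4·43.30° + 180° = 132.40° − 173.22° + 180° = 139.18°.
Angle from antisolar point = 180° − D = 40.82°.

40.8°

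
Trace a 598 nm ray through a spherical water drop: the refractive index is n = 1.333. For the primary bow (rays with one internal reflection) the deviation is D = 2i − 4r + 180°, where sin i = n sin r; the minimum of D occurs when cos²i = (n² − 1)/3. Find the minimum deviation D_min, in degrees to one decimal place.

137.9°

cos²i = (1.77689 − 1)/3 = 0.25896; i = arccos(0.50888) = 59.410°.
sin r = sin 59.410°/1.333 = 0.64579; r = 40.225°.
D_min = 2·59.410° − 4·40.225° + 180° = 137.922°.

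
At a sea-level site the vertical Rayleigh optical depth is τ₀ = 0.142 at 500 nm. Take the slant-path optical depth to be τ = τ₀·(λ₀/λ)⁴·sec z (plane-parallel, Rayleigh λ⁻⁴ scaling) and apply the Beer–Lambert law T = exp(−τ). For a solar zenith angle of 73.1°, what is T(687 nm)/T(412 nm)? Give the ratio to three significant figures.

Airmass: sec 73.1° = 3.4399.
τ(687 nm) = 0.142 × (500/687)⁴ × 3.4399 = 0.142 × 0.2806 × 3.4399 = 0.1371.
τ(412 nm) = 0.142 × (500/412)⁴ × 3.4399 = 0.142 × 2.1692 × 3.4399 = 1.0596.
T(687)/T(412) = exp(τ_B − τ_A) = exp(0.9225) = 2.5156.

2.52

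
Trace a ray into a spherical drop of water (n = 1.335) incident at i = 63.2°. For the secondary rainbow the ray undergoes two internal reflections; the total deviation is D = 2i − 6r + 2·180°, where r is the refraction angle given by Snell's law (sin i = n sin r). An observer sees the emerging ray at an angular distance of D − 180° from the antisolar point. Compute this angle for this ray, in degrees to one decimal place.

sin r = sin 63.2° / 1.335 = 0.8926/1.335 = 0.6686; r = 41.96°.
D = 2·63.2° − 6·41.96° + 2·180° = 126.40° − 251.76° + 360° = 234.64°.
Angle from antisolar point = D − 180° = 54.64°.

54.6°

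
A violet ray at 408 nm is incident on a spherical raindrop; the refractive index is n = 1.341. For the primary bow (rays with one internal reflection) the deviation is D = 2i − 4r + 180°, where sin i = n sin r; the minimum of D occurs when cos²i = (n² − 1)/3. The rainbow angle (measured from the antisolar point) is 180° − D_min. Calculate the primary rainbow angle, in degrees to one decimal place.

40.9°

cos²i = (1.79828 − 1)/3 = 0.26609; i = arccos(0.51584) = 58.946°.
sin r = sin 58.946°/1.341 = 0.63884; r = 39.705°.
D_min = 2·58.946° − 4·39.705° + 180° = 139.071°.
Rainbow angle = 180° − D_min = 40.929°.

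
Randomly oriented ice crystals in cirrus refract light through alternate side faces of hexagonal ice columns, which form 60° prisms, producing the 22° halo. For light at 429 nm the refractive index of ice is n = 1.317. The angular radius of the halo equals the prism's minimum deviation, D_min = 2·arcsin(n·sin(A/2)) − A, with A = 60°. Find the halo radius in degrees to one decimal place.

n·sin(A/2) = 1.317 × sin 30° = 1.317 × 0.5000 = 0.6585.
D_min = 2·arcsin(0.6585) − 60° = 2 × 41.186° − 60° = 22.371°.

22.4°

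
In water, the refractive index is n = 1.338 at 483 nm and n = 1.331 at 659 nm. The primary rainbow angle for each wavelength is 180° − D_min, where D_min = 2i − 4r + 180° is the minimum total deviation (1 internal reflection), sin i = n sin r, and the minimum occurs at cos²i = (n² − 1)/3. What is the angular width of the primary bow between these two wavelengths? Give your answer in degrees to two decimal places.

At 483 nm (n = 1.338): cos²i = 0.26341 → i = 59.120°, r = 39.899°, D_min = 138.643°, rainbow angle = 41.357°.
At 659 nm (n = 1.331): cos²i = 0.25719 → i = 59.527°, r = 40.356°, D_min = 137.630°, rainbow angle = 42.370°.
Angular width = |41.357° − 42.370°| = 1.013°.

1.01°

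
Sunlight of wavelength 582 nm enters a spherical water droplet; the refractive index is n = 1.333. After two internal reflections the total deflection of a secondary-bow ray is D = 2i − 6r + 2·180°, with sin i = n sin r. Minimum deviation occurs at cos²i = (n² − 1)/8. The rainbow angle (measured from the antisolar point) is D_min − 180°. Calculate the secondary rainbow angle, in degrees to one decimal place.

cos²i = (1.77689 − 1)/8 = 0.09711; i = arccos(0.31163) = 71.843°.
sin r = sin 71.843°/1.333 = 0.71283; r = 45.466°.
D_min = 2·71.843° − 6·45.466° + 360° = 230.891°.
Rainbow angle = D_min − 180° = 50.891°.

50.9°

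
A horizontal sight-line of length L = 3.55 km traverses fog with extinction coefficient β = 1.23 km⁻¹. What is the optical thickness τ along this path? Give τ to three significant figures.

4.37

τ = β·L = 1.23 × 3.55 = 4.3665.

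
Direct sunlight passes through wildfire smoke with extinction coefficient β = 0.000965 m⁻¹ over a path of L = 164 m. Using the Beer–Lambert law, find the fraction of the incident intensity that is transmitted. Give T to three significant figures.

0.854

τ = β·L = 0.000965 × 164 = 0.1583.
T = exp(−0.1583) = 0.8536.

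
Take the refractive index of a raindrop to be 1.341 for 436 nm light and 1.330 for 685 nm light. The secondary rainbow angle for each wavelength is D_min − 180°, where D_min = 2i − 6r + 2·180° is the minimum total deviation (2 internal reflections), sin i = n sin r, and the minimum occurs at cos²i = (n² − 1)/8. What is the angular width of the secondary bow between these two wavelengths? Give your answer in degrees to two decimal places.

At 436 nm (n = 1.341): cos²i = 0.09979 → i = 71.586°, r = 45.034°, D_min = 232.966°, rainbow angle = 52.966°.
At 685 nm (n = 1.330): cos²i = 0.09611 → i = 71.940°, r = 45.630°, D_min = 230.101°, rainbow angle = 50.101°.
Angular width = |52.966° − 50.101°| = 2.865°.

2.86°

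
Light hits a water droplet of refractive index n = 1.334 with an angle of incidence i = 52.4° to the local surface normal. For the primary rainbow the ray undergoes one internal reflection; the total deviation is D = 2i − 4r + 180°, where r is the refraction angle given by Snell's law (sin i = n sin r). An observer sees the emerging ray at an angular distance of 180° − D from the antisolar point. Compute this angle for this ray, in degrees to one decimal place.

40.9°

sin r = sin 52.4° / 1.334 = 0.7923/1.334 = 0.5939; r = 36.44°.
D = 2·52.4° − 4·36.44° + 180° = 104.80° − 145.74° + 180° = 139.06°.
Angle from antisolar point = 180° − D = 40.94°.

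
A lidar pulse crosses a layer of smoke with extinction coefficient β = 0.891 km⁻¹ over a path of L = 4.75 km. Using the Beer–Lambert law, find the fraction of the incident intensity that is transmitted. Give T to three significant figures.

0.0145

τ = β·L = 0.891 × 4.75 = 4.2323.
T = exp(−4.2323) = 0.0145.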